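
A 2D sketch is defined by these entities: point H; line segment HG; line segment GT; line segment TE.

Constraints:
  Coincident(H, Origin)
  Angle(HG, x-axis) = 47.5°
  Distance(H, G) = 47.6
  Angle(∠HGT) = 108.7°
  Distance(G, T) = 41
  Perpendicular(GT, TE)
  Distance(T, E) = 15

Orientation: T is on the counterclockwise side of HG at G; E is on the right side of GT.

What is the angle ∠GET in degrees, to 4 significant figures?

69.90°

H is at the origin; HG runs at 47.5° with length 47.6, so G = 47.6·(cos 47.5°, sin 47.5°) = (32.16, 35.09). ∠HGT = 108.7°, so GT runs at 47.5° + (180° − 108.7°) = 118.8° from the x-axis; with |GT| = 41.0, T = G + 41.0·(cos 118.8°, sin 118.8°) = (12.41, 71.02). GT is perpendicular to TE; with |TE| = 15.0 on the right of GT, E = T + 15.0·(0.8763, 0.4818) = (25.55, 78.25). Then cos ∠GET = EG·ET / (|EG||ET|), giving 69.90°.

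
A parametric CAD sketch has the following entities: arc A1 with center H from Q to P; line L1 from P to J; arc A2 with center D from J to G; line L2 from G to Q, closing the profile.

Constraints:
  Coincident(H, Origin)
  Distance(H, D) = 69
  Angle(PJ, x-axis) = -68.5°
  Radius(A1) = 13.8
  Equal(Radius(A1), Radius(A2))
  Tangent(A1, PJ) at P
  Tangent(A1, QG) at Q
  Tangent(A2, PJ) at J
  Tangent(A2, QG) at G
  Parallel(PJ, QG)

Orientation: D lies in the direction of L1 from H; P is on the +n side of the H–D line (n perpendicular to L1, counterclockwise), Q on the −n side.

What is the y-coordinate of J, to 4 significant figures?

-59.14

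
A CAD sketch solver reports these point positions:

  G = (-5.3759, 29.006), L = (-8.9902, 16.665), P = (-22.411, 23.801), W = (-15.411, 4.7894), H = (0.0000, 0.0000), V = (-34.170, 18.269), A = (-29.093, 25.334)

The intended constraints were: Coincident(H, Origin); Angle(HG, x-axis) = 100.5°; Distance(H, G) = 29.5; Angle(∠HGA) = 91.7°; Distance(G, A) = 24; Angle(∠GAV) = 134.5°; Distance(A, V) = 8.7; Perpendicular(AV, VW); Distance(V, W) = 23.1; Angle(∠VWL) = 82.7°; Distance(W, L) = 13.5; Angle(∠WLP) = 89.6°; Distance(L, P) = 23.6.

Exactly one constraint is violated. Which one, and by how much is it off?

Distance(L, P) = 23.6 — off by 8.40.

H = (0.00, 0.00) ✓; HG at 100.5° ✓; |HG| = 29.50 ✓; ∠HGA = 91.70° ✓; |GA| = 24.00 ✓; ∠GAV = 134.5° ✓; |AV| = 8.700 ✓; ∠(AV, VW) = 90.00° ✓; |VW| = 23.10 ✓; ∠VWL = 82.70° ✓; |WL| = 13.50 ✓; ∠WLP = 89.60° ✓; |LP| = 15.20 ✗.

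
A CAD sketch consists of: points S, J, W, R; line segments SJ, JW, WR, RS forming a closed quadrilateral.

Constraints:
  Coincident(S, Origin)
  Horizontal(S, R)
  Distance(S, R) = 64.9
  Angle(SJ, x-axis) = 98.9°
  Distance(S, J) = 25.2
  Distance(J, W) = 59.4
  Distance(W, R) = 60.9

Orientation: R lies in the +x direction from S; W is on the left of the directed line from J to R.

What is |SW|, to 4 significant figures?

73.58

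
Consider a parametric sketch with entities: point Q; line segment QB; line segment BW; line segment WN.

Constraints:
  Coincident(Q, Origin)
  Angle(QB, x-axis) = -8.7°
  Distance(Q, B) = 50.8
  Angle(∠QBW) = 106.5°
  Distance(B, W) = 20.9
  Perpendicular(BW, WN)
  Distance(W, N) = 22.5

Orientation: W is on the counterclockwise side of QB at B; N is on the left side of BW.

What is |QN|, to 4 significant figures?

43.99

Q is at the origin; QB runs at -8.7° with length 50.8, so B = 50.8·(cos -8.7°, sin -8.7°) = (50.22, -7.684). ∠QBW = 106.5°, so BW runs at -8.7° + (180° − 106.5°) = 64.80° from the x-axis; with |BW| = 20.9, W = B + 20.9·(cos 64.80°, sin 64.80°) = (59.11, 11.23). BW is perpendicular to WN; with |WN| = 22.5 on the left of BW, N = W + 22.5·(-0.9048, 0.4258) = (38.76, 20.81). Then |QN| = |N − Q| = 43.99.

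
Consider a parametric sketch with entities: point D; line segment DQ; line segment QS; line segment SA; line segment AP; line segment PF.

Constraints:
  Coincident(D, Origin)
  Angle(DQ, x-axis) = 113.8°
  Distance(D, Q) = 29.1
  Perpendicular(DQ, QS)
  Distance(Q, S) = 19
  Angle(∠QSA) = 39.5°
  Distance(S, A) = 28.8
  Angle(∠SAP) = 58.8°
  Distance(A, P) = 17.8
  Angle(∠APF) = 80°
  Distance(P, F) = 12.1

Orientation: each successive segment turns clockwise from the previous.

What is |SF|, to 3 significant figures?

12.7

D is at the origin; DQ runs at 113.8° with length 29.1, so Q = (-11.7, 26.6). DQ is perpendicular to QS, so QS runs at 23.8°; with |QS| = 19.0, S = (5.64, 34.3). ∠QSA = 39.5° gives SA at -117° from the x-axis; with |SA| = 28.8, A = (-7.30, 8.56). ∠SAP = 58.8° gives AP at 122° from the x-axis; with |AP| = 17.8, P = (-16.8, 23.6). ∠APF = 80.0° gives PF at 22.1° from the x-axis; with |PF| = 12.1, F = (-5.55, 28.2). Then |SF| = |F − S| = 12.7.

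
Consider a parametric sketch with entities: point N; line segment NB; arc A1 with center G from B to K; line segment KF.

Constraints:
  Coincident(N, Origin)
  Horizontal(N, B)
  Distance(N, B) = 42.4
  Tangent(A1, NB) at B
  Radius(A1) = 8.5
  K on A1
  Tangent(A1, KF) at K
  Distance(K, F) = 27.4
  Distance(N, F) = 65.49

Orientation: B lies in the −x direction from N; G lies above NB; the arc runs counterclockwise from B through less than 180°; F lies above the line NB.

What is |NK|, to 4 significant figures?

39.30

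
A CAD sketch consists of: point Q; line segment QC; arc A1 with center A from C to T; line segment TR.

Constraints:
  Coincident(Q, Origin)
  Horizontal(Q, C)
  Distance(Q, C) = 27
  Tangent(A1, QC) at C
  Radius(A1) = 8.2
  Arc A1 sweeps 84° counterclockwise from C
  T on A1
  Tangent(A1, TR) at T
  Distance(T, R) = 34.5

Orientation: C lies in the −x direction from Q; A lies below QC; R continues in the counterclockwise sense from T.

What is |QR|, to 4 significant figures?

56.90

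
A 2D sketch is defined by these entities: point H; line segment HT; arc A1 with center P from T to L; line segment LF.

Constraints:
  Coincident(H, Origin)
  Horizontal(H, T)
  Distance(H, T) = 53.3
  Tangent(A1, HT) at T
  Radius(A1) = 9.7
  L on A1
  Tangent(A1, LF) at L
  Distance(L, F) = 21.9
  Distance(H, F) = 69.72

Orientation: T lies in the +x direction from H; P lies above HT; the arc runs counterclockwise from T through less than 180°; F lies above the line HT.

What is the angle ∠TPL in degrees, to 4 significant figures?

92.80°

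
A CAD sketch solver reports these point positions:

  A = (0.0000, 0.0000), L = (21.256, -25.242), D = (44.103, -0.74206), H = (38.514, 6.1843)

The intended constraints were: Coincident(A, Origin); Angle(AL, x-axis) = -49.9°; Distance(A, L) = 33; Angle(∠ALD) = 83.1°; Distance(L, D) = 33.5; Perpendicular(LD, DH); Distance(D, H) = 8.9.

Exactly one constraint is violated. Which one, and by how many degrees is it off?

Perpendicular(LD, DH) — off by 8.10°.

A = (0.00, 0.00) ✓; AL at -49.90° ✓; |AL| = 33.00 ✓; ∠ALD = 83.10° ✓; |LD| = 33.50 ✓; ∠(LD, DH) = 81.90° ✗; |DH| = 8.900 ✓.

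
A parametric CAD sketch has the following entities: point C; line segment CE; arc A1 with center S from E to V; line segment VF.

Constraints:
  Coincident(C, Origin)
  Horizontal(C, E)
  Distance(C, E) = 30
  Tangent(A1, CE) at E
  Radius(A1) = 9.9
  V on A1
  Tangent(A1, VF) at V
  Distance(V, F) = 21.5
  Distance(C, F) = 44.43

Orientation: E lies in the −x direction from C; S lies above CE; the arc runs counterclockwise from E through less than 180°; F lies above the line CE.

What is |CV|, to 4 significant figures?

24.96

C is at the origin; CE is horizontal with |CE| = 30.0 and E on the −x side, so E = (-30.00, 0.000). Tangency of A1 to CE means the radius SE is perpendicular to CE, so S = E + (0, 9.9) = (-30.00, 9.900). Since SV ⟂ VF (tangency), |SF| = √(9.9² + 21.5²) = 23.67 regardless of where V sits on A1. So F lies on both circle(C, 44.43) and circle(S, 23.67); the above-CE intersection is F = (-29.12, 33.55). V is the foot of the tangent from F: V = (-20.86, 13.70).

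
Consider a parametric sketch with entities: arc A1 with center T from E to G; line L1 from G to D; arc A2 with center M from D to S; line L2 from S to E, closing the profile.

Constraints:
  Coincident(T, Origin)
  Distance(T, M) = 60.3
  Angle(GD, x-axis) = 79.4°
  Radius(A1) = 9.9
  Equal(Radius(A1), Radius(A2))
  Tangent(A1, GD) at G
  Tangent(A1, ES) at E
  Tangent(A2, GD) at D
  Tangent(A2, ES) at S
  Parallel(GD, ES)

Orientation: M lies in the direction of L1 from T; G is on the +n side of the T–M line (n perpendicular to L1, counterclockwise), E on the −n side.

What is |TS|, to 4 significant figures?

61.11

The slot axis is L1's direction at 79.4°, so u = (cos 79.4°, sin 79.4°) = (0.1840, 0.9829) and n = (−sin 79.4°, cos 79.4°) = (-0.9829, 0.1840). T is at the origin and M lies 60.3 along u from T, so M = 60.3·u = (11.09, 59.27). Tangency of A1 to both parallel lines with radius 9.9 puts G and E at T ± 9.9·n: G = (-9.731, 1.821), E = (9.731, -1.821). Equal radii place D and S the same way about M: D = M + 9.9·n = (1.361, 61.09), S = M − 9.9·n = (20.82, 57.45). Then |TS| = |S − T| = 61.11.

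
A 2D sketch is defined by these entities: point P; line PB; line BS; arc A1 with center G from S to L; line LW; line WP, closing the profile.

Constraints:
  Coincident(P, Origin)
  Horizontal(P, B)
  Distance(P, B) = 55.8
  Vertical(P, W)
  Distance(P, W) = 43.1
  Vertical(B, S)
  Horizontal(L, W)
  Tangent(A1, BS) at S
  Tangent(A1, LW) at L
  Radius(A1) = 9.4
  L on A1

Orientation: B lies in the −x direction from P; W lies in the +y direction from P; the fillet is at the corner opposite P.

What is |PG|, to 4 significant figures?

57.35

PW is vertical with |PW| = 43.1 and W on the +y side, so W = (0.000, 43.10). The virtual corner opposite P is at (-55.80, 43.10). Since A1 is tangent to BS there, GS ⟂ BS and A1 meets LW tangentially, so GL is at right angles to LW, with radius 9.4, so the center G sits 9.4 in from both sides at G = (-46.40, 33.70). Then |PG| = |G − P| = 57.35.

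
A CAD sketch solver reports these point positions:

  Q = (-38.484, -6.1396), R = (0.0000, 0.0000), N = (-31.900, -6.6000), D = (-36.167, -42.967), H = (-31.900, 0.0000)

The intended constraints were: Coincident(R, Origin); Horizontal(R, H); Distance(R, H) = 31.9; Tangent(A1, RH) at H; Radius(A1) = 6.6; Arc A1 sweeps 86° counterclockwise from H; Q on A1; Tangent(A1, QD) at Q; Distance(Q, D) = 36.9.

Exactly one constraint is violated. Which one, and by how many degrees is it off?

Tangent(A1, QD) at Q — off by 7.60°.

R = (0.00, 0.00) ✓; R.y = 0.00, H.y = 0.00 ✓; |RH| = 31.90 ✓; ∠(NH, HR) = 90.00° ✓; |NH| = 6.600 ✓; bearing(N→Q) − bearing(N→H) = 86.00° ✓; |NQ| = 6.600 ✓; ∠(NQ, QD) = 82.40° ✗; |QD| = 36.90 ✓.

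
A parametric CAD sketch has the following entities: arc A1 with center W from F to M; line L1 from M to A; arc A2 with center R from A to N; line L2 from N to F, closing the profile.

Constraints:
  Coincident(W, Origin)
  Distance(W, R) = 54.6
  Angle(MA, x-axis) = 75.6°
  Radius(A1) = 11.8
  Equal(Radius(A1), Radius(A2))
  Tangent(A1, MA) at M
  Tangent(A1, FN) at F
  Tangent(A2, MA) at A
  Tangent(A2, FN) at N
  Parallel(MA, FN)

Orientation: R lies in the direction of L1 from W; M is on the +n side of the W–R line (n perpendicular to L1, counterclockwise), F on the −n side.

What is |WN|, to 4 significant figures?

55.86

Tangency of A1 to both parallel lines with radius 11.8 puts M and F at W ± 11.8·n: M = (-11.43, 2.935), F = (11.43, -2.935). Equal radii place A and N the same way about R: A = R + 11.8·n = (2.149, 55.82), N = R − 11.8·n = (25.01, 49.95). Then |WN| = |N − W| = 55.86.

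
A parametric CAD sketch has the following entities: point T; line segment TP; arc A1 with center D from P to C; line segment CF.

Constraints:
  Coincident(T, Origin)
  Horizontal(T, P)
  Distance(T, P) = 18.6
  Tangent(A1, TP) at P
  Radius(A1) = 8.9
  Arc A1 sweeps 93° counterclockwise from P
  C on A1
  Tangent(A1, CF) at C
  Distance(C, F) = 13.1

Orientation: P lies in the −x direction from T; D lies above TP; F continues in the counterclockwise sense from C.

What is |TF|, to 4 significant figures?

24.74

T is at the origin; T and P share the same y with |TP| = 18.6 and P on the −x side, so P = (-18.60, 0.000). Tangency of A1 to TP means the radius DP is perpendicular to TP, so D = P + (0, 8.9) = (-18.60, 8.900). On A1, P sits at bearing -90° from D; a 93° counterclockwise sweep puts C at bearing 3°, so C = D + 8.9·(cos 3°, sin 3°) = (-9.712, 9.366). Tangency of A1 to CF means the radius DC is perpendicular to CF, so CF runs along (−sin 3°, cos 3°); with |CF| = 13.1, F = (-10.40, 22.45). Then |TF| = |F − T| = 24.74.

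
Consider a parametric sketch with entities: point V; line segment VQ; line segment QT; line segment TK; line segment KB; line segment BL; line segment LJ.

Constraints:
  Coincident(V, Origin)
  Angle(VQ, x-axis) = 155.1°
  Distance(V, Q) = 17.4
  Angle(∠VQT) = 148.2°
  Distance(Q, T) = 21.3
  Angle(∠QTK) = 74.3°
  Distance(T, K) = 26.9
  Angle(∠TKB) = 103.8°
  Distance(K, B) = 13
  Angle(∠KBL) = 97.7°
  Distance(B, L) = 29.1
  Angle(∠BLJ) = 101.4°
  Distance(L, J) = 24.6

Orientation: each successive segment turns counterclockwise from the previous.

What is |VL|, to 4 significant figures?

18.05

∠TKB = 103.8° gives KB at 8.800° from the x-axis; with |KB| = 13.0, B = (-13.74, -18.08). ∠KBL = 97.7° gives BL at 91.10° from the x-axis; with |BL| = 29.1, L = (-14.30, 11.02). Then |VL| = |L − V| = 18.05.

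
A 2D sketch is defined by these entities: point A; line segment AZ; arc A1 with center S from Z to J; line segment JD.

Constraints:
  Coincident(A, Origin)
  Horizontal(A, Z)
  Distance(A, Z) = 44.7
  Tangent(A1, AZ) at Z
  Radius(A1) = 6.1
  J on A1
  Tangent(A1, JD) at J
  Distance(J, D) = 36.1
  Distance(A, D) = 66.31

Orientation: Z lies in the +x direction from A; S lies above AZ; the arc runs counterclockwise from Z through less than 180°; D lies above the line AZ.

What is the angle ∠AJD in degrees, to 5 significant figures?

97.418°

A is at the origin; AZ is horizontal with |AZ| = 44.7 and Z on the +x side, so Z = (44.700, 0.0000). A1 meets AZ tangentially, so SZ is at right angles to AZ, so S = Z + (0, 6.1) = (44.700, 6.1000). Since SJ ⟂ JD (tangency), |SD| = √(6.1² + 36.1²) = 36.612 regardless of where J sits on A1. So D lies on both circle(A, 66.31) and circle(S, 36.612); the above-AZ intersection is D = (51.207, 42.129). J is the foot of the tangent from D: J = (50.800, 6.0311).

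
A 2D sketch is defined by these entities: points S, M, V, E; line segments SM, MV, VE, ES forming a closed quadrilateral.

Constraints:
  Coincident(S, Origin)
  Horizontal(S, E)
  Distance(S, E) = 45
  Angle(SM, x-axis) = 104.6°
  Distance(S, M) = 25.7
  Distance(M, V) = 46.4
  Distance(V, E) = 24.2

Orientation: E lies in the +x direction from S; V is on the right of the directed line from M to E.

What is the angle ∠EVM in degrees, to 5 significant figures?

103.65°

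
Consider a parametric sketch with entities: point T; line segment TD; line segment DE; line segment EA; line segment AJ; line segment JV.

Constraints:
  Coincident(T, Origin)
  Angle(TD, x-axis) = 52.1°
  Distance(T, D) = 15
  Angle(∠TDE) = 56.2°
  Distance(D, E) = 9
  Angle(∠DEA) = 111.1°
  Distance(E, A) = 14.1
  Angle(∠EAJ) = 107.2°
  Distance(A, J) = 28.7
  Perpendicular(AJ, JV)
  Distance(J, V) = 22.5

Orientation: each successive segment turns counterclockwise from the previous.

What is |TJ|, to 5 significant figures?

24.967

T is at the origin; TD runs at 52.1° with length 15.0, so D = (9.2143, 11.836). ∠TDE = 56.2° gives DE at 175.90° from the x-axis; with |DE| = 9.0, E = (0.23731, 12.480). ∠DEA = 111.1° gives EA at -115.20° from the x-axis; with |EA| = 14.1, A = (-5.7662, -0.27832). ∠EAJ = 107.2° gives AJ at -42.400° from the x-axis; with |AJ| = 28.7, J = (15.427, -19.631). Then |TJ| = |J − T| = 24.967.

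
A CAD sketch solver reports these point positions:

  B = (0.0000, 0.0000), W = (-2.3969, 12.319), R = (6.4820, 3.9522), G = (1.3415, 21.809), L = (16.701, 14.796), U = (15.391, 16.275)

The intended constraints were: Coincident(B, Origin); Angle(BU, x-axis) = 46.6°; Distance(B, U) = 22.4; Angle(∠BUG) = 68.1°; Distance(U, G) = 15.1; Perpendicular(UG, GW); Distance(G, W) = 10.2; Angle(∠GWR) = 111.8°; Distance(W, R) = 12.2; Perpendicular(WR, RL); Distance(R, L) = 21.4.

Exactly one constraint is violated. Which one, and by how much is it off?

Distance(R, L) = 21.4 — off by 6.50.

B = (0.00, 0.00) ✓; BU at 46.60° ✓; |BU| = 22.40 ✓; ∠BUG = 68.10° ✓; |UG| = 15.10 ✓; ∠(UG, GW) = 90.00° ✓; |GW| = 10.20 ✓; ∠GWR = 111.8° ✓; |WR| = 12.20 ✓; ∠(WR, RL) = 90.00° ✓; |RL| = 14.90 ✗.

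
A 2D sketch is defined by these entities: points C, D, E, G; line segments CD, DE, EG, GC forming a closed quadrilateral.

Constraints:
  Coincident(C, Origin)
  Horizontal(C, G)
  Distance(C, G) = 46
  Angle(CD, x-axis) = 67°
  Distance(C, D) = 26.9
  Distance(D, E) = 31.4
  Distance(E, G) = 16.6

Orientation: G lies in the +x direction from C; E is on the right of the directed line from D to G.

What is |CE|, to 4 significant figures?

29.40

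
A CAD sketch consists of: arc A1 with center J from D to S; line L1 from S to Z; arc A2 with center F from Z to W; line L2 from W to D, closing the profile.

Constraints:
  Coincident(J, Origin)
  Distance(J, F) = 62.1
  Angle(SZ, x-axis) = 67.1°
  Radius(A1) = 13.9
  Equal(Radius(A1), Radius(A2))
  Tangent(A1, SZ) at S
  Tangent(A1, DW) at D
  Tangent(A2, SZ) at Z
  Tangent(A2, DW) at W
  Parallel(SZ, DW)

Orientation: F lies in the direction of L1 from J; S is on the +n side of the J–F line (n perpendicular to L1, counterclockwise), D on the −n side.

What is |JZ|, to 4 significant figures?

63.64

Tangency of A1 to both parallel lines with radius 13.9 puts S and D at J ± 13.9·n: S = (-12.80, 5.409), D = (12.80, -5.409). Equal radii place Z and W the same way about F: Z = F + 13.9·n = (11.36, 62.61), W = F − 13.9·n = (36.97, 51.80). Then |JZ| = |Z − J| = 63.64.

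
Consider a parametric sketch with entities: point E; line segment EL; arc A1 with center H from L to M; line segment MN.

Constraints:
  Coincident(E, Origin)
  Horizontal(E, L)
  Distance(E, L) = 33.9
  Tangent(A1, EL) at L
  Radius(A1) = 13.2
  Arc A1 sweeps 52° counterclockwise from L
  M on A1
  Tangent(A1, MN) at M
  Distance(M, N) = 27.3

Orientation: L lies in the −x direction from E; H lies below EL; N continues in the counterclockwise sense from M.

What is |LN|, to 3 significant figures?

38.0

E is at the origin; EL is horizontal with |EL| = 33.9 and L on the −x side, so L = (-33.9, 0.00). The tangent condition forces HL to be normal to EL, so H = L + (0, -13.2) = (-33.9, -13.2). On A1, L sits at bearing 90° from H; a 52° counterclockwise sweep puts M at bearing 142°, so M = H + 13.2·(cos 142°, sin 142°) = (-44.3, -5.07). Since A1 is tangent to MN there, HM ⟂ MN, so MN runs along (−sin 142°, cos 142°); with |MN| = 27.3, N = (-61.1, -26.6). Then |LN| = |N − L| = 38.0.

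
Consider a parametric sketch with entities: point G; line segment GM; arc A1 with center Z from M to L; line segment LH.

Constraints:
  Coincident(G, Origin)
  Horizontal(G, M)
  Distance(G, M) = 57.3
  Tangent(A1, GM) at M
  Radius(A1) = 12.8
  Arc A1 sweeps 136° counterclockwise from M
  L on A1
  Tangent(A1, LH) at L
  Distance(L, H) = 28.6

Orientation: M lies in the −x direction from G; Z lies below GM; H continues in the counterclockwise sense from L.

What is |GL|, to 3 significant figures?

69.8

G is at the origin; GM is horizontal with |GM| = 57.3 and M on the −x side, so M = (-57.3, 0.00). Since A1 is tangent to GM there, ZM ⟂ GM, so Z = M + (0, -12.8) = (-57.3, -12.8). On A1, M sits at bearing 90° from Z; a 136° counterclockwise sweep puts L at bearing 226°, so L = Z + 12.8·(cos 226°, sin 226°) = (-66.2, -22.0). Then |GL| = |L − G| = 69.8.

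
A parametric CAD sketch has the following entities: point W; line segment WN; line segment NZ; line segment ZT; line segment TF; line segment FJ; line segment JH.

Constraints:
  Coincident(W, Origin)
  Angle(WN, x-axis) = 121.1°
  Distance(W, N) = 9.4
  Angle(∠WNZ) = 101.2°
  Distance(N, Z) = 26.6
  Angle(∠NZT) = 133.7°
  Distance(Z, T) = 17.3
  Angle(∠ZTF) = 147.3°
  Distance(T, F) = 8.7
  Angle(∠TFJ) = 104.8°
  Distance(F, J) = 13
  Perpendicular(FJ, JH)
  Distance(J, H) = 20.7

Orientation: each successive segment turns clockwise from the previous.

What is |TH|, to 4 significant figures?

19.56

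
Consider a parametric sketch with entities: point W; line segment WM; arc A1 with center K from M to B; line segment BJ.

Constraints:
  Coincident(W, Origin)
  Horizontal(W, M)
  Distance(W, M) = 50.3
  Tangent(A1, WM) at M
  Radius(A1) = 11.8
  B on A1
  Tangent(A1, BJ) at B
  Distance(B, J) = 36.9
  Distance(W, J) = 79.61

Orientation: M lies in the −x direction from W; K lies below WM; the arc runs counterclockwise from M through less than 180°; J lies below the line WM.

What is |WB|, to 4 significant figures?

63.14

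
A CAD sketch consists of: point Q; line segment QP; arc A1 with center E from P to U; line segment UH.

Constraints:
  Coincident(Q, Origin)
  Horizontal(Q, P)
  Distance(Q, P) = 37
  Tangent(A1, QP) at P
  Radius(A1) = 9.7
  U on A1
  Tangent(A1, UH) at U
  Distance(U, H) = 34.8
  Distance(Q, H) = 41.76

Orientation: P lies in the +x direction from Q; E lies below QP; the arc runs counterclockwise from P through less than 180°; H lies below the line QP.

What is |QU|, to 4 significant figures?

28.63

Q is at the origin; Q and P share the same y with |QP| = 37.0 and P on the +x side, so P = (37.00, 0.000). Since A1 is tangent to QP there, EP ⟂ QP, so E = P + (0, -9.7) = (37.00, -9.700). Since EU ⟂ UH (tangency), |EH| = √(9.7² + 34.8²) = 36.13 regardless of where U sits on A1. So H lies on both circle(Q, 41.76) and circle(E, 36.13); the below-QP intersection is H = (15.54, -38.76). U is the foot of the tangent from H: U = (27.94, -6.244).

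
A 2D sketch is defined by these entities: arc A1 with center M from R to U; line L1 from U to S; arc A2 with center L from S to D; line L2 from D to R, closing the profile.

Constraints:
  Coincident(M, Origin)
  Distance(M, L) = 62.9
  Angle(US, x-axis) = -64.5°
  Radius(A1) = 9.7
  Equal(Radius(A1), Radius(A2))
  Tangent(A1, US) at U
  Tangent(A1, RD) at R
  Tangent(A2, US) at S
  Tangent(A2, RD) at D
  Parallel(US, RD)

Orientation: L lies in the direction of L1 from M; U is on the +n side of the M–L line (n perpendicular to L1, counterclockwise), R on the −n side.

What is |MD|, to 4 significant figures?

63.64

Tangency of A1 to both parallel lines with radius 9.7 puts U and R at M ± 9.7·n: U = (8.755, 4.176), R = (-8.755, -4.176). Equal radii place S and D the same way about L: S = L + 9.7·n = (35.83, -52.60), D = L − 9.7·n = (18.32, -60.95). Then |MD| = |D − M| = 63.64.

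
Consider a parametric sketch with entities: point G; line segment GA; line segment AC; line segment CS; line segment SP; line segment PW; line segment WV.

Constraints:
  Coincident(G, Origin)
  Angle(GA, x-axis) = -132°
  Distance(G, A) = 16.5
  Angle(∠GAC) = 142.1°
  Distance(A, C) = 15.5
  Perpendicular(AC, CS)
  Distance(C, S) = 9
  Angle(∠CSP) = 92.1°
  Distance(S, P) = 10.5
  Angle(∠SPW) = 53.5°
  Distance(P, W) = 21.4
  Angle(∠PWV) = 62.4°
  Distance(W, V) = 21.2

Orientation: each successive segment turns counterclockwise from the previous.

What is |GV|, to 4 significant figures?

40.07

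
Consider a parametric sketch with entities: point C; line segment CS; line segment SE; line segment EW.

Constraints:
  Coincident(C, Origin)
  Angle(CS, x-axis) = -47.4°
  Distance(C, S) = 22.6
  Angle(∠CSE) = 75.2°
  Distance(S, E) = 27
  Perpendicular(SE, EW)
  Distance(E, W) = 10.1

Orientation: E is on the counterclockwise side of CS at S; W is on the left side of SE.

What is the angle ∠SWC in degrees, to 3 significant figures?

49.5°

C is at the origin; CS runs at -47.4° with length 22.6, so S = 22.6·(cos -47.4°, sin -47.4°) = (15.3, -16.6). ∠CSE = 75.2°, so SE runs at -47.4° + (180° − 75.2°) = 57.4° from the x-axis; with |SE| = 27.0, E = S + 27.0·(cos 57.4°, sin 57.4°) = (29.8, 6.11). SE is perpendicular to EW; with |EW| = 10.1 on the left of SE, W = E + 10.1·(-0.842, 0.539) = (21.3, 11.6). Then cos ∠SWC = WS·WC / (|WS||WC|), giving 49.5°.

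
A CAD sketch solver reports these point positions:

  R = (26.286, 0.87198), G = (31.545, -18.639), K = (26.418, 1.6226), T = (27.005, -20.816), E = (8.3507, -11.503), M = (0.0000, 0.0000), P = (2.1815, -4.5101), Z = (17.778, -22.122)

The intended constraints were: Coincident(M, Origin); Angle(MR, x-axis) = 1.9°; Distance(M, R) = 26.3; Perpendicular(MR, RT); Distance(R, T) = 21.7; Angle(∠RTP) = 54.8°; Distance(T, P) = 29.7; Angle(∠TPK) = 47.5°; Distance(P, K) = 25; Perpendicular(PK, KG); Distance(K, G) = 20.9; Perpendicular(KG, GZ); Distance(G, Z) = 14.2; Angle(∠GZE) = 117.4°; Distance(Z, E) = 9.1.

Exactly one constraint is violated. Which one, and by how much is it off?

Distance(Z, E) = 9.1 — off by 5.10.

M = (0.00, 0.00) ✓; MR at 1.900° ✓; |MR| = 26.30 ✓; ∠(MR, RT) = 90.00° ✓; |RT| = 21.70 ✓; ∠RTP = 54.80° ✓; |TP| = 29.70 ✓; ∠TPK = 47.50° ✓; |PK| = 25.00 ✓; ∠(PK, KG) = 90.00° ✓; |KG| = 20.90 ✓; ∠(KG, GZ) = 90.00° ✓; |GZ| = 14.20 ✓; ∠GZE = 117.4° ✓; |ZE| = 14.20 ✗.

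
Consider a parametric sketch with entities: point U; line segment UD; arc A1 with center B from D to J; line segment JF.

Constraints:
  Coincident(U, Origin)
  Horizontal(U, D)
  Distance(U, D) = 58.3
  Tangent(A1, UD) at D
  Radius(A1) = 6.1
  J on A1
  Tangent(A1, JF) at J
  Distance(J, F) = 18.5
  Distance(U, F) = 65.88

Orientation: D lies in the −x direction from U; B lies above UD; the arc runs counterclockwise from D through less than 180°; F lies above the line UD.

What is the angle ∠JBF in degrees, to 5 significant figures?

71.751°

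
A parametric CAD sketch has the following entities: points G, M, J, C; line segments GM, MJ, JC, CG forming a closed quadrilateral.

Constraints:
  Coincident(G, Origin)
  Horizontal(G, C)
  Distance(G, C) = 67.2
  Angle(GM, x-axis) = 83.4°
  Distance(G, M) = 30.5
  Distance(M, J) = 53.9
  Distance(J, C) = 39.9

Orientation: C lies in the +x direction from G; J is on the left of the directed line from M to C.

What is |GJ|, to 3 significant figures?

68.6

Checks: |MJ| = 53.90 ✓; |JC| = 39.90 ✓.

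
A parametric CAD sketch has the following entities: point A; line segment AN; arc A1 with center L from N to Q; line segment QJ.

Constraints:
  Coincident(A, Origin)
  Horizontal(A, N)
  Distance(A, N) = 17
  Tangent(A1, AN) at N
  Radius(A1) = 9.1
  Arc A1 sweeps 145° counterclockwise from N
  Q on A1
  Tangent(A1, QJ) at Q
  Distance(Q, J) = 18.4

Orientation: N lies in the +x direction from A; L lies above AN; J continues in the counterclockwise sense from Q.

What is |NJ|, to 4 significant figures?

28.84

On A1, N sits at bearing -90° from L; a 145° counterclockwise sweep puts Q at bearing 55°, so Q = L + 9.1·(cos 55°, sin 55°) = (22.22, 16.55). The tangent condition forces LQ to be normal to QJ, so QJ runs along (−sin 55°, cos 55°); with |QJ| = 18.4, J = (7.147, 27.11). Then |NJ| = |J − N| = 28.84.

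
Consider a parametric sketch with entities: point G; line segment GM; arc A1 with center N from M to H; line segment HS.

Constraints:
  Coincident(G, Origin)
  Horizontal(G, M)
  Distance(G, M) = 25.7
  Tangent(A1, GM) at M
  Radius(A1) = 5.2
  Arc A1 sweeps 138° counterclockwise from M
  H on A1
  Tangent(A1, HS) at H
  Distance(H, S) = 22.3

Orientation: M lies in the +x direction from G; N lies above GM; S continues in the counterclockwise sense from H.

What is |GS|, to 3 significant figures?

27.1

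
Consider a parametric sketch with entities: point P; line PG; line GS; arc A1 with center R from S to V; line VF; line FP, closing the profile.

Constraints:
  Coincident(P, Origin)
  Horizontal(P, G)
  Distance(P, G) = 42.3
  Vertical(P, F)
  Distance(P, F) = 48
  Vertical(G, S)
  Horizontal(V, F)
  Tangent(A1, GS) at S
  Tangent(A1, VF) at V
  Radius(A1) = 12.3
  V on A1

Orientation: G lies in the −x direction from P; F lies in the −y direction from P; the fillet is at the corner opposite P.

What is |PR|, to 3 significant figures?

46.6

P is at the origin; PG is horizontal with |PG| = 42.3 and G on the −x side, so G = (-42.3, 0.00). PF is vertical with |PF| = 48.0 and F on the −y side, so F = (0.00, -48.0). The virtual corner opposite P is at (-42.3, -48.0). Since A1 is tangent to GS there, RS ⟂ GS and the tangent condition forces RV to be normal to VF, with radius 12.3, so the center R sits 12.3 in from both sides at R = (-30.0, -35.7). Then |PR| = |R − P| = 46.6.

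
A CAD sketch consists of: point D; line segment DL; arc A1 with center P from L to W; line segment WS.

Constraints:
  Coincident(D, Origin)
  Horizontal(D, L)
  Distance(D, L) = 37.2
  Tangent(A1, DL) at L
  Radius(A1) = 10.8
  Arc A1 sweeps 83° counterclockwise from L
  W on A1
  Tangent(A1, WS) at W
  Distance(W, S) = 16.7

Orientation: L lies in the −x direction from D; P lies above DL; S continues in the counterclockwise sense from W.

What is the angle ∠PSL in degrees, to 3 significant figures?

13.8°

On A1, L sits at bearing -90° from P; an 83° counterclockwise sweep puts W at bearing -7°, so W = P + 10.8·(cos -7°, sin -7°) = (-26.5, 9.48). Tangency of A1 to WS means the radius PW is perpendicular to WS, so WS runs along (−sin -7°, cos -7°); with |WS| = 16.7, S = (-24.4, 26.1). Then cos ∠PSL = SP·SL / (|SP||SL|), giving 13.8°.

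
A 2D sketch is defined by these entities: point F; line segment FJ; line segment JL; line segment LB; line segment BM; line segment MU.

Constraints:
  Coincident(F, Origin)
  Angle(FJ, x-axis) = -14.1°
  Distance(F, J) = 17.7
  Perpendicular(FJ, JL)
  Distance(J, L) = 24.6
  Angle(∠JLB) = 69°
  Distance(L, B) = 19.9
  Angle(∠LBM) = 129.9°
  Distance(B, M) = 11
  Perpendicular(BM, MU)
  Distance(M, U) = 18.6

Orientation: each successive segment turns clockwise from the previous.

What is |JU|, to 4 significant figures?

4.661

∠LBM = 129.9° gives BM at 94.80° from the x-axis; with |BM| = 11.0, M = (-6.028, -5.767). The perpendicularity gives MU at right angles to BM, so MU runs at 4.800°; with |MU| = 18.6, U = (12.51, -4.210). Then |JU| = |U − J| = 4.661.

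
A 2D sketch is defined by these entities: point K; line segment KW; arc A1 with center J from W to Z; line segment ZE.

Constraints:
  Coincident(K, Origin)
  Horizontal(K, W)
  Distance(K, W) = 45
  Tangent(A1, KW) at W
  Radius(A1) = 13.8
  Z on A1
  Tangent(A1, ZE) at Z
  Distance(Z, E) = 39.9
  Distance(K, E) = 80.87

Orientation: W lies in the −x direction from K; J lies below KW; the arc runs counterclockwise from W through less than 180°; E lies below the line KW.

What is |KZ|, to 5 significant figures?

60.177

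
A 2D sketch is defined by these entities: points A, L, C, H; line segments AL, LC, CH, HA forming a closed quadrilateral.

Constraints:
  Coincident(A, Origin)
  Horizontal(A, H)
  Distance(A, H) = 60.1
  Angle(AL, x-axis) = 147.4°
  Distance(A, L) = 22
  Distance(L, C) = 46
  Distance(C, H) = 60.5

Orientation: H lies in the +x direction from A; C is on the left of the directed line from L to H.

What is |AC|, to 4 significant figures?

44.90

Checks: A = (0.00, 0.00) ✓; |LC| = 46.00 ✓; |CH| = 60.50 ✓.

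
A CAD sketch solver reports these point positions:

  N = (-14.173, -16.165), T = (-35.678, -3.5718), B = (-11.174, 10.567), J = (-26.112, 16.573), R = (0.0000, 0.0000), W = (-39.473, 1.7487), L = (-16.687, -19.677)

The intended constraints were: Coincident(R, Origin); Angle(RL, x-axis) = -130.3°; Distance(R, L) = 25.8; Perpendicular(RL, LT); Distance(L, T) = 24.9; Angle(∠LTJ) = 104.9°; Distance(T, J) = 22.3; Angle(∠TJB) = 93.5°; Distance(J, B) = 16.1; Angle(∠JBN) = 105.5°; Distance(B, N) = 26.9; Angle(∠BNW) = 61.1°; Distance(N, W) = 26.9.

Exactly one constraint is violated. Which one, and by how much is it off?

Distance(N, W) = 26.9 — off by 4.10.

R = (0.00, 0.00) ✓; RL at -130.3° ✓; |RL| = 25.80 ✓; ∠(RL, LT) = 90.00° ✓; |LT| = 24.90 ✓; ∠LTJ = 104.9° ✓; |TJ| = 22.30 ✓; ∠TJB = 93.50° ✓; |JB| = 16.10 ✓; ∠JBN = 105.5° ✓; |BN| = 26.90 ✓; ∠BNW = 61.10° ✓; |NW| = 31.00 ✗.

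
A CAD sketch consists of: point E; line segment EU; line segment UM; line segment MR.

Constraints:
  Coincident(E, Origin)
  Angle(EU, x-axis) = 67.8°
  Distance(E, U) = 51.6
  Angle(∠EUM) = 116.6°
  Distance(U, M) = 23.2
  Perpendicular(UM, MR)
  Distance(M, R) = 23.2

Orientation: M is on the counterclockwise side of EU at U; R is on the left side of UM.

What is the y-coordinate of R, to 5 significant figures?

49.949

E is at the origin; EU runs at 67.8° with length 51.6, so U = 51.6·(cos 67.8°, sin 67.8°) = (19.497, 47.775). ∠EUM = 116.6°, so UM runs at 67.8° + (180° − 116.6°) = 131.20° from the x-axis; with |UM| = 23.2, M = U + 23.2·(cos 131.20°, sin 131.20°) = (4.2150, 65.231). UM is perpendicular to MR; with |MR| = 23.2 on the left of UM, R = M + 23.2·(-0.75241, -0.65869) = (-13.241, 49.949). So R.y = 49.949.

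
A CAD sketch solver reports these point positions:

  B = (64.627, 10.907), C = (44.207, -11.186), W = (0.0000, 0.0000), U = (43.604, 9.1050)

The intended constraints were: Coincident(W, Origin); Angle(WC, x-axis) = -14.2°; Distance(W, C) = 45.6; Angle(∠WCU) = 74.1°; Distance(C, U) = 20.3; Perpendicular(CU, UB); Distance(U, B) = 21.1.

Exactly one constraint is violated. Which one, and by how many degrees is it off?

Perpendicular(CU, UB) — off by 3.20°.

W = (0.00, 0.00) ✓; WC at -14.20° ✓; |WC| = 45.60 ✓; ∠WCU = 74.10° ✓; |CU| = 20.30 ✓; ∠(CU, UB) = 86.80° ✗; |UB| = 21.10 ✓.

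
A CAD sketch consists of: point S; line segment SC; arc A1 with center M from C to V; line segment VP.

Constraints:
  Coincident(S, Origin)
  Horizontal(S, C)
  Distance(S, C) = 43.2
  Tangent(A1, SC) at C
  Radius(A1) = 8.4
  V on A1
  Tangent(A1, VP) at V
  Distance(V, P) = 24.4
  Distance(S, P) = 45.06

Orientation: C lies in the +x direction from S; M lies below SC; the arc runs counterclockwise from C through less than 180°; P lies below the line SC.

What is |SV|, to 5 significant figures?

35.640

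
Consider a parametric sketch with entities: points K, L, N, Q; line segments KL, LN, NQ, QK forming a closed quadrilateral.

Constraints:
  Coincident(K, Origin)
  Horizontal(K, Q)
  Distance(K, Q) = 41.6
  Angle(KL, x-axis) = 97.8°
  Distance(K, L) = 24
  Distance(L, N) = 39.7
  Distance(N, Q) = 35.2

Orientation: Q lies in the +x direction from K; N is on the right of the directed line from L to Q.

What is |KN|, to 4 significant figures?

16.70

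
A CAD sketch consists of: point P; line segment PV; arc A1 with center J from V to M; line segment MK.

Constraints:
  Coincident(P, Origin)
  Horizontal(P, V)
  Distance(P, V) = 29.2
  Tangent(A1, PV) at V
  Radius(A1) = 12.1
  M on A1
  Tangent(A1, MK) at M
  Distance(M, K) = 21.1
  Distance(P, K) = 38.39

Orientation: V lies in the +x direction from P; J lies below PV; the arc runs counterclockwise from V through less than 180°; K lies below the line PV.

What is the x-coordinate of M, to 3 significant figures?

17.1

P is at the origin; P and V share the same y with |PV| = 29.2 and V on the +x side, so V = (29.2, 0.00). Since A1 is tangent to PV there, JV ⟂ PV, so J = V + (0, -12.1) = (29.2, -12.1). Since JM ⟂ MK (tangency), |JK| = √(12.1² + 21.1²) = 24.3 regardless of where M sits on A1. So K lies on both circle(P, 38.39) and circle(J, 24.3); the below-PV intersection is K = (18.2, -33.8). M is the foot of the tangent from K: M = (17.1, -12.7).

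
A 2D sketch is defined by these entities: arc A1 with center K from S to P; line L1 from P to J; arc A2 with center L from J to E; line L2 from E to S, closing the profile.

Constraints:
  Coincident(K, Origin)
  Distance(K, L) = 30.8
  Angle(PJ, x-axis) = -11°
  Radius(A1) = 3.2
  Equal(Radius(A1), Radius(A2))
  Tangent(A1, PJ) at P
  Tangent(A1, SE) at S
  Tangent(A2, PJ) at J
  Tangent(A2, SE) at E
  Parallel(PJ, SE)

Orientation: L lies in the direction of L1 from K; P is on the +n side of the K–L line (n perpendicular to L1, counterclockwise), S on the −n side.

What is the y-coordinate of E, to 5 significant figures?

-9.0181

Tangency of A1 to both parallel lines with radius 3.2 puts P and S at K ± 3.2·n: P = (0.61059, 3.1412), S = (-0.61059, -3.1412). Equal radii place J and E the same way about L: J = L + 3.2·n = (30.845, -2.7357), E = L − 3.2·n = (29.624, -9.0181). So E.y = -9.0181.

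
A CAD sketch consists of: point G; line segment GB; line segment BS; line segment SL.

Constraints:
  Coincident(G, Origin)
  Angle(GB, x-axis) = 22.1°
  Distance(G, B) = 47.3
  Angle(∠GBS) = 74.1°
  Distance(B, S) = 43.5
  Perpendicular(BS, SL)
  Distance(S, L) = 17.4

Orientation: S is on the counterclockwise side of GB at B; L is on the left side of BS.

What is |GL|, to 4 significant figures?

41.50

G is at the origin; GB runs at 22.1° with length 47.3, so B = 47.3·(cos 22.1°, sin 22.1°) = (43.82, 17.80). ∠GBS = 74.1°, so BS runs at 22.1° + (180° − 74.1°) = 128.0° from the x-axis; with |BS| = 43.5, S = B + 43.5·(cos 128.0°, sin 128.0°) = (17.04, 52.07). BS is perpendicular to SL; with |SL| = 17.4 on the left of BS, L = S + 17.4·(-0.7880, -0.6157) = (3.332, 41.36). Then |GL| = |L − G| = 41.50.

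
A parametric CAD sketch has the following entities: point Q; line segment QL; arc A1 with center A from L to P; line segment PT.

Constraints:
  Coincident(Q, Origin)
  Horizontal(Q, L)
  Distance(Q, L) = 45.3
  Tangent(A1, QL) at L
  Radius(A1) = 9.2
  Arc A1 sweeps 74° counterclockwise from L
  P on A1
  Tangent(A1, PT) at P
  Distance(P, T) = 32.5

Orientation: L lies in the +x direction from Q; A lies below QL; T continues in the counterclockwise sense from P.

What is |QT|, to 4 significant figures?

46.83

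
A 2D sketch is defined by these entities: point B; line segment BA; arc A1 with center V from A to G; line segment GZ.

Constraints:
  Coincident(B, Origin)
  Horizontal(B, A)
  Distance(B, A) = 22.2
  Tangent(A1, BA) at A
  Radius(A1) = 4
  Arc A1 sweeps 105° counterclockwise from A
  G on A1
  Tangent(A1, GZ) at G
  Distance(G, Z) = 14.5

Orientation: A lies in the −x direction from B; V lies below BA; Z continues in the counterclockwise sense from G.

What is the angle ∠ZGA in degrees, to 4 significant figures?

127.5°

B is at the origin; BA is horizontal with |BA| = 22.2 and A on the −x side, so A = (-22.20, 0.000). Tangency of A1 to BA means the radius VA is perpendicular to BA, so V = A + (0, -4) = (-22.20, -4.000). On A1, A sits at bearing 90° from V; a 105° counterclockwise sweep puts G at bearing 195°, so G = V + 4.0·(cos 195°, sin 195°) = (-26.06, -5.035). Since A1 is tangent to GZ there, VG ⟂ GZ, so GZ runs along (−sin 195°, cos 195°); with |GZ| = 14.5, Z = (-22.31, -19.04). Then cos ∠ZGA = GZ·GA / (|GZ||GA|), giving 127.5°.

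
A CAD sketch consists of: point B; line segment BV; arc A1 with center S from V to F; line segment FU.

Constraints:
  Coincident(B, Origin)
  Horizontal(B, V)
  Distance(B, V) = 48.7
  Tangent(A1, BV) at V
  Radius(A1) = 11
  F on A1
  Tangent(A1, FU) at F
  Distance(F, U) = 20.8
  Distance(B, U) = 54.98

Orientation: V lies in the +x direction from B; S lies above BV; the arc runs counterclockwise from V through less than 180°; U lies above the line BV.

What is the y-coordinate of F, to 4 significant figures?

18.24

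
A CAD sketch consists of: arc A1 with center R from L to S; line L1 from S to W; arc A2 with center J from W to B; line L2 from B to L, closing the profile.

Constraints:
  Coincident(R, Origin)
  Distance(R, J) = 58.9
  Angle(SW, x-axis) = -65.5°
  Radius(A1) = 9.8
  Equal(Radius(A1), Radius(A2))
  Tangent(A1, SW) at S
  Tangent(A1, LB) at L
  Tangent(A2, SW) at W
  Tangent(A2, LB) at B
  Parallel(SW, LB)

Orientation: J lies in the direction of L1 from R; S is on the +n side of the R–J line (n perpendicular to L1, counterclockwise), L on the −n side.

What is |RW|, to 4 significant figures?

59.71

Tangency of A1 to both parallel lines with radius 9.8 puts S and L at R ± 9.8·n: S = (8.918, 4.064), L = (-8.918, -4.064). Equal radii place W and B the same way about J: W = J + 9.8·n = (33.34, -49.53), B = J − 9.8·n = (15.51, -57.66). Then |RW| = |W − R| = 59.71.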